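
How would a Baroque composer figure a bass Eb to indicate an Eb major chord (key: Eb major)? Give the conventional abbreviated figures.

Eb is the root of Eb major, so the chord is in root position.
A triad in root position is figured 5/3, conventionally abbreviated (no figures — root-position triad).

no figures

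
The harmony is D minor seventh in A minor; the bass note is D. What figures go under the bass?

D is the root of D minor seventh, so the chord is in root position.
A seventh chord in root position is figured 7/5/3, conventionally abbreviated 7.

7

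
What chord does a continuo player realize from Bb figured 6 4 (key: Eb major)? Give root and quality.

Eb major

The figures 6 4 indicate a triad in second inversion.
In second inversion the root lies a fourth above the bass: a fourth above Bb in Eb major is Eb.
The chord tones are Bb, Eb, G, giving Eb major.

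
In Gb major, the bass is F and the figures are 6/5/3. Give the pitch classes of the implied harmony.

F, Ab, Cb, Db

A third above F in this key is Ab.
A fifth above F in this key is Cb.
A sixth above F in this key is Db.
Together with the bass F, this spells Db dominant seventh in first inversion.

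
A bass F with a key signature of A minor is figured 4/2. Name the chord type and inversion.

seventh chord, third inversion

4/2 is shorthand for 6/4/2.
Intervals of 6/4/2 above the bass form a seventh chord; the bass is the seventh, so this is third inversion.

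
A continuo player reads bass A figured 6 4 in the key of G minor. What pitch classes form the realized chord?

A, D, F

A fourth above A in this key is D.
A sixth above A in this key is F.
Together with the bass A, this spells D minor in second inversion.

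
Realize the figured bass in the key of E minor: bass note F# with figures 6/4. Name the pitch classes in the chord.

F#, B, D

A fourth above F# in this key is B.
A sixth above F# in this key is D.
Together with the bass F#, this spells B minor in second inversion.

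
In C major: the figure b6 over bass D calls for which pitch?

Bb

Counting 5 letter steps above D lands on B; in C major, that letter is B.
The b6 figure lowers it a semitone, giving Bb.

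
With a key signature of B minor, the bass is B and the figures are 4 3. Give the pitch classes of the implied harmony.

The written figures 4 3 are shorthand for 6/4/3: the 6 is implied.
A third above B in this key is D.
A fourth above B in this key is E.
A sixth above B in this key is G.
Together with the bass B, this spells E minor seventh in second inversion.

B, D, E, G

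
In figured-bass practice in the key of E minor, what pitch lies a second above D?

E

Counting 1 letter step above D lands on E; in E minor, that letter is E.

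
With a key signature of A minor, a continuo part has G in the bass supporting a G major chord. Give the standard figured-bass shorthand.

no figures

G is the root of G major, so the chord is in root position.
A triad in root position is figured 5/3, conventionally abbreviated (no figures — root-position triad).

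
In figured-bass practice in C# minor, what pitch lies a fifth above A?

Counting 4 letter steps above A lands on E; in C# minor, that letter is E.

E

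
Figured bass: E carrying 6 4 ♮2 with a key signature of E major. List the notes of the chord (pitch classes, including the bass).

A second above E in this key is F#, made natural (F) by the ♮ figure.
A fourth above E in this key is A.
A sixth above E in this key is C#.
Together with the bass E, this spells F augmented major seventh in third inversion.

E, F, A, C#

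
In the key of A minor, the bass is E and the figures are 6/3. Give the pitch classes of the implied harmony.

E, G, C

A third above E in this key is G.
A sixth above E in this key is C.
Together with the bass E, this spells C major in first inversion.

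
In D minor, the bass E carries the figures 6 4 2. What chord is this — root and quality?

The figures 6 4 2 indicate a seventh chord in third inversion.
In third inversion the root lies a second above the bass: a second above E in D minor is F.
The chord tones are E, F, A, C, giving F major seventh.

F major seventh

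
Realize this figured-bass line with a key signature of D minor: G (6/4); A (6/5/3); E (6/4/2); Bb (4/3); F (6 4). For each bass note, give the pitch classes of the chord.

G, C, E | A, C, E, F | E, F, A, C | Bb, D, E, G | F, Bb, D

G (6/4): G, C, E.
A (6/5/3): A, C, E, F.
E (6/4/2): E, F, A, C.
Bb (6/4/3): Bb, D, E, G.
F (6/4): F, Bb, D.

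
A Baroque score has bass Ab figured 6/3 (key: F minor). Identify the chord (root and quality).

The figures 6/3 indicate a triad in first inversion.
In first inversion the root lies a sixth above the bass: a sixth above Ab in F minor is F.
The chord tones are Ab, C, F, giving F minor.

F minor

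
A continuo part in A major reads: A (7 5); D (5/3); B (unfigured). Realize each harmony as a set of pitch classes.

A, C#, E, G# | D, F#, A | B, D, F#

A (7/5/3): A, C#, E, G#.
D (5/3): D, F#, A.
B (5/3): B, D, F#.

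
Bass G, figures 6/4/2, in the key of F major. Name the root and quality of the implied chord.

A minor seventh

The figures 6/4/2 indicate a seventh chord in third inversion.
In third inversion the root lies a second above the bass: a second above G in F major is A.
The chord tones are G, A, C, E, giving A minor seventh.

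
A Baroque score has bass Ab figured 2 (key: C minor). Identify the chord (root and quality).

The figures 2 indicate a seventh chord in third inversion.
In third inversion the root lies a second above the bass: a second above Ab in C minor is Bb.
The chord tones are Ab, Bb, D, F, giving Bb dominant seventh.

Bb dominant seventh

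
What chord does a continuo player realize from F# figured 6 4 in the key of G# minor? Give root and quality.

B major

The figures 6 4 indicate a triad in second inversion.
In second inversion the root lies a fourth above the bass: a fourth above F# in G# minor is B.
The chord tones are F#, B, D#, giving B major.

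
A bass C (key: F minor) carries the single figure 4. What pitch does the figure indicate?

Counting 3 letter steps above C lands on F; in F minor, that letter is F.

F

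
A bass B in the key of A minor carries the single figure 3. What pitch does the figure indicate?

Counting 2 letter steps above B lands on D; in A minor, that letter is D.

D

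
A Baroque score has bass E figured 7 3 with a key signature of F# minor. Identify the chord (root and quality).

E dominant seventh

The figures 7 3 indicate a seventh chord in root position.
In root position the bass is the root, so the root is E.
The chord tones are E, G#, B, D, giving E dominant seventh.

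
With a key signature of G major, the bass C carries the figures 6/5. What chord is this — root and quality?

A minor seventh

The figures 6/5 indicate a seventh chord in first inversion.
In first inversion the root lies a sixth above the bass: a sixth above C in G major is A.
The chord tones are C, E, G, A, giving A minor seventh.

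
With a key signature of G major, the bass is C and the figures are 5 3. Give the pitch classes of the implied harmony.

C, E, G

A third above C in this key is E.
A fifth above C in this key is G.
Together with the bass C, this spells C major in root position.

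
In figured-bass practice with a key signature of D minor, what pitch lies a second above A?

Bb

Counting 1 letter step above A lands on B; in D minor, that letter is Bb.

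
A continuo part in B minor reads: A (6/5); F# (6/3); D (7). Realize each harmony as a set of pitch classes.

A, C#, E, F# | F#, A, D | D, F#, A, C#

A (6/5/3): A, C#, E, F#.
F# (6/3): F#, A, D.
D (7/5/3): D, F#, A, C#.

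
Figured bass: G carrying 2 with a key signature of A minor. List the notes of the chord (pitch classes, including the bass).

The written figures 2 are shorthand for 6/4/2: the 6/4 are implied.
A second above G in this key is A.
A fourth above G in this key is C.
A sixth above G in this key is E.
Together with the bass G, this spells A minor seventh in third inversion.

G, A, C, E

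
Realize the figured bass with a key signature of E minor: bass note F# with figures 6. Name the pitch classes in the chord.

F#, A, D

The written figures 6 are shorthand for 6/3: the 3 is implied.
A third above F# in this key is A.
A sixth above F# in this key is D.
Together with the bass F#, this spells D major in first inversion.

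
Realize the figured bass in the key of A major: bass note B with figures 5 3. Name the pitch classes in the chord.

A third above B in this key is D.
A fifth above B in this key is F#.
Together with the bass B, this spells B minor in root position.

B, D, F#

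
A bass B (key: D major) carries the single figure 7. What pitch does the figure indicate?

A

Counting 6 letter steps above B lands on A; in D major, that letter is A.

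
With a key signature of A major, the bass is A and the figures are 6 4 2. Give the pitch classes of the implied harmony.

A second above A in this key is B.
A fourth above A in this key is D.
A sixth above A in this key is F#.
Together with the bass A, this spells B minor seventh in third inversion.

A, B, D, F#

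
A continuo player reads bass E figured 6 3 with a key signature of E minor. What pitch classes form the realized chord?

E, G, C

A third above E in this key is G.
A sixth above E in this key is C.
Together with the bass E, this spells C major in first inversion.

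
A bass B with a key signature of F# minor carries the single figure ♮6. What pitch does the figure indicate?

G

Counting 5 letter steps above B lands on G; in F# minor, that letter is G#.
The ♮6 figure makes it natural, giving G.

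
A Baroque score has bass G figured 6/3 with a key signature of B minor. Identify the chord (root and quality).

E minor

The figures 6/3 indicate a triad in first inversion.
In first inversion the root lies a sixth above the bass: a sixth above G in B minor is E.
The chord tones are G, B, E, giving E minor.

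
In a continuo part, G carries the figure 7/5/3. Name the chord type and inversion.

Intervals of 7/5/3 above the bass form a seventh chord; the bass is the root, so this is root position.

seventh chord, root position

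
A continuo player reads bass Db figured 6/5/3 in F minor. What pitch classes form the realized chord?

Db, F, Ab, Bb

A third above Db in this key is F.
A fifth above Db in this key is Ab.
A sixth above Db in this key is Bb.
Together with the bass Db, this spells Bb minor seventh in first inversion.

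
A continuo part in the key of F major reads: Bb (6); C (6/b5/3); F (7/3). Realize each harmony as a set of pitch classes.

Bb, D, G | C, E, Gb, A | F, A, C, E

Bb (6/3): Bb, D, G.
C (6/b5/3): C, E, Gb, A.
F (7/5/3): F, A, C, E.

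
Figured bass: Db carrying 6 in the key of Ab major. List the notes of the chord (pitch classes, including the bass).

The written figures 6 are shorthand for 6/3: the 3 is implied.
A third above Db in this key is F.
A sixth above Db in this key is Bb.
Together with the bass Db, this spells Bb minor in first inversion.

Db, F, Bb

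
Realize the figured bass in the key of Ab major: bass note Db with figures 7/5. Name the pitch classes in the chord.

The written figures 7/5 are shorthand for 7/5/3: the 3 is implied.
A third above Db in this key is F.
A fifth above Db in this key is Ab.
A seventh above Db in this key is C.
Together with the bass Db, this spells Db major seventh in root position.

Db, F, Ab, C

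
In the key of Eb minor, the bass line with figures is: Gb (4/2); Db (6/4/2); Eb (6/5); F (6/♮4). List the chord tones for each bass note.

Gb, Ab, Cb, Eb | Db, Eb, Gb, Bb | Eb, Gb, Bb, Cb | F, B, Db

Gb (6/4/2): Gb, Ab, Cb, Eb.
Db (6/4/2): Db, Eb, Gb, Bb.
Eb (6/5/3): Eb, Gb, Bb, Cb.
F (6/♮4): F, B, Db.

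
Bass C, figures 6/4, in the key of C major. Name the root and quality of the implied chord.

F major

The figures 6/4 indicate a triad in second inversion.
In second inversion the root lies a fourth above the bass: a fourth above C in C major is F.
The chord tones are C, F, A, giving F major.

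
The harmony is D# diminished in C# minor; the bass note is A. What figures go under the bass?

6/4

A is the fifth of D# diminished, so the chord is in second inversion.
A triad in second inversion is figured 6/4, conventionally abbreviated 6/4.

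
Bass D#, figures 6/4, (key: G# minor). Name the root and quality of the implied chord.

The figures 6/4 indicate a triad in second inversion.
In second inversion the root lies a fourth above the bass: a fourth above D# in G# minor is G#.
The chord tones are D#, G#, B, giving G# minor.

G# minor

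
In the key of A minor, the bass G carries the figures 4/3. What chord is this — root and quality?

The figures 4/3 indicate a seventh chord in second inversion.
In second inversion the root lies a fourth above the bass: a fourth above G in A minor is C.
The chord tones are G, B, C, E, giving C major seventh.

C major seventh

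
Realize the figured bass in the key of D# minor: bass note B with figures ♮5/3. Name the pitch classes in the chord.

B, D#, F

A third above B in this key is D#.
A fifth above B in this key is F#, made natural (F) by the ♮ figure.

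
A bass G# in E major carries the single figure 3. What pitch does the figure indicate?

Counting 2 letter steps above G# lands on B; in E major, that letter is B.

B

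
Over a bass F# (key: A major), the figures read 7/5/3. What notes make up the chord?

A third above F# in this key is A.
A fifth above F# in this key is C#.
A seventh above F# in this key is E.
Together with the bass F#, this spells F# minor seventh in root position.

F#, A, C#, E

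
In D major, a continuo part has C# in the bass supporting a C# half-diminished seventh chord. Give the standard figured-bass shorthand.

C# is the root of C# half-diminished seventh, so the chord is in root position.
A seventh chord in root position is figured 7/5/3, conventionally abbreviated 7.

7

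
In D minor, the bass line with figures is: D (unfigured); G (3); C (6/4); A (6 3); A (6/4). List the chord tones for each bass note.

D, F, A | G, Bb, D | C, F, A | A, C, F | A, D, F

D (5/3): D, F, A.
G (5/3): G, Bb, D.
C (6/4): C, F, A.
A (6/3): A, C, F.
A (6/4): A, D, F.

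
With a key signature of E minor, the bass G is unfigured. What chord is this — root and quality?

An unfigured bass indicates a triad in root position.
In root position the bass is the root, so the root is G.
The chord tones are G, B, D, giving G major.

G major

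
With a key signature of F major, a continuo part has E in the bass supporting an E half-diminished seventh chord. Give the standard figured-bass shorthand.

E is the root of E half-diminished seventh, so the chord is in root position.
A seventh chord in root position is figured 7/5/3, conventionally abbreviated 7.

7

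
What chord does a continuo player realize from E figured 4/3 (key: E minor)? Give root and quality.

The figures 4/3 indicate a seventh chord in second inversion.
In second inversion the root lies a fourth above the bass: a fourth above E in E minor is A.
The chord tones are E, G, A, C, giving A minor seventh.

A minor seventh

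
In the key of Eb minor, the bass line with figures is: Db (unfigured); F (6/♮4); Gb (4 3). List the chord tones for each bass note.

Db, F, Ab | F, B, Db | Gb, Bb, Cb, Eb

Db (5/3): Db, F, Ab.
F (6/♮4): F, B, Db.
Gb (6/4/3): Gb, Bb, Cb, Eb.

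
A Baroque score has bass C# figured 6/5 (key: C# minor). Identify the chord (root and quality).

The figures 6/5 indicate a seventh chord in first inversion.
In first inversion the root lies a sixth above the bass: a sixth above C# in C# minor is A.
The chord tones are C#, E, G#, A, giving A major seventh.

A major seventh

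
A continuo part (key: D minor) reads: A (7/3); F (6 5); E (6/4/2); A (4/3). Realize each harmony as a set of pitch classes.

A, C, E, G | F, A, C, D | E, F, A, C | A, C, D, F

A (7/5/3): A, C, E, G.
F (6/5/3): F, A, C, D.
E (6/4/2): E, F, A, C.
A (6/4/3): A, C, D, F.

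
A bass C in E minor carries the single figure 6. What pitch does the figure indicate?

Counting 5 letter steps above C lands on A; in E minor, that letter is A.

A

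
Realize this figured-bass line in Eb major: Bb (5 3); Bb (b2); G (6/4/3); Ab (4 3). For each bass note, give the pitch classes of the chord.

Bb, D, F | Bb, Cb, Eb, G | G, Bb, C, Eb | Ab, C, D, F

Bb (5/3): Bb, D, F.
Bb (6/4/b2): Bb, Cb, Eb, G.
G (6/4/3): G, Bb, C, Eb.
Ab (6/4/3): Ab, C, D, F.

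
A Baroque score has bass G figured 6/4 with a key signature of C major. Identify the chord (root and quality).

C major

The figures 6/4 indicate a triad in second inversion.
In second inversion the root lies a fourth above the bass: a fourth above G in C major is C.
The chord tones are G, C, E, giving C major.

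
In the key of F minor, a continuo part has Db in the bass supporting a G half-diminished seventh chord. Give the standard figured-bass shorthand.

Db is the fifth of G half-diminished seventh, so the chord is in second inversion.
A seventh chord in second inversion is figured 6/4/3, conventionally abbreviated 4/3.

4/3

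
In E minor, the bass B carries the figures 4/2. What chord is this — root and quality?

C major seventh

The figures 4/2 indicate a seventh chord in third inversion.
In third inversion the root lies a second above the bass: a second above B in E minor is C.
The chord tones are B, C, E, G, giving C major seventh.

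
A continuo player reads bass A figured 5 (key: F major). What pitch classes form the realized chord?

The written figures 5 are shorthand for 5/3: the 3 is implied.
A third above A in this key is C.
A fifth above A in this key is E.
Together with the bass A, this spells A minor in root position.

A, C, E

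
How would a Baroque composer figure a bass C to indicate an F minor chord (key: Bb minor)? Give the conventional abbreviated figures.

C is the fifth of F minor, so the chord is in second inversion.
A triad in second inversion is figured 6/4, conventionally abbreviated 6/4.

6/4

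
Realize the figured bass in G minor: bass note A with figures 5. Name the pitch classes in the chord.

A, C, Eb

The written figures 5 are shorthand for 5/3: the 3 is implied.
A third above A in this key is C.
A fifth above A in this key is Eb.
Together with the bass A, this spells A diminished in root position.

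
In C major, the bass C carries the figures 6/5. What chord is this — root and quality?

A minor seventh

The figures 6/5 indicate a seventh chord in first inversion.
In first inversion the root lies a sixth above the bass: a sixth above C in C major is A.
The chord tones are C, E, G, A, giving A minor seventh.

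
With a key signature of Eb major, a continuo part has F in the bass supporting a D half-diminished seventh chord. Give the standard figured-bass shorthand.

6/5

F is the third of D half-diminished seventh, so the chord is in first inversion.
A seventh chord in first inversion is figured 6/5/3, conventionally abbreviated 6/5.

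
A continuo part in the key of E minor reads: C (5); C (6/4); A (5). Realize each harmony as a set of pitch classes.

C (5/3): C, E, G.
C (6/4): C, F#, A.
A (5/3): A, C, E.

C, E, G | C, F#, A | A, C, E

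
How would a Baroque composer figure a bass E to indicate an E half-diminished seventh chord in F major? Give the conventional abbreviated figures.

7

E is the root of E half-diminished seventh, so the chord is in root position.
A seventh chord in root position is figured 7/5/3, conventionally abbreviated 7.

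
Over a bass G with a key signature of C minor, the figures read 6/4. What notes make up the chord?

G, C, Eb

A fourth above G in this key is C.
A sixth above G in this key is Eb.
Together with the bass G, this spells C minor in second inversion.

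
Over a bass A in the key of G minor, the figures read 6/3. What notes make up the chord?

A third above A in this key is C.
A sixth above A in this key is F.
Together with the bass A, this spells F major in first inversion.

A, C, F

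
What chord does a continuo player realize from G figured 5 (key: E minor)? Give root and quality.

The figures 5 indicate a triad in root position.
In root position the bass is the root, so the root is G.
The chord tones are G, B, D, giving G major.

G major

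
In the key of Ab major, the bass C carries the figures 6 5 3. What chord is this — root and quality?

Ab major seventh

The figures 6 5 3 indicate a seventh chord in first inversion.
In first inversion the root lies a sixth above the bass: a sixth above C in Ab major is Ab.
The chord tones are C, Eb, G, Ab, giving Ab major seventh.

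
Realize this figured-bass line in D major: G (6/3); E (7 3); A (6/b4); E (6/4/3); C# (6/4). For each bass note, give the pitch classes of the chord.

G (6/3): G, B, E.
E (7/5/3): E, G, B, D.
A (6/b4): A, Db, F#.
E (6/4/3): E, G, A, C#.
C# (6/4): C#, F#, A.

G, B, E | E, G, B, D | A, Db, F# | E, G, A, C# | C#, F#, A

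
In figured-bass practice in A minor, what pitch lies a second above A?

Counting 1 letter step above A lands on B; in A minor, that letter is B.

B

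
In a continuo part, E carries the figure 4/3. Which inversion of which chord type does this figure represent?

seventh chord, second inversion

4/3 is shorthand for 6/4/3.
Intervals of 6/4/3 above the bass form a seventh chord; the bass is the fifth, so this is second inversion.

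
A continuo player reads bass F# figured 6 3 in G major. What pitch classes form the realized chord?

A third above F# in this key is A.
A sixth above F# in this key is D.
Together with the bass F#, this spells D major in first inversion.

F#, A, D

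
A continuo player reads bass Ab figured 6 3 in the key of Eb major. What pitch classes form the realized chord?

Ab, C, F

A third above Ab in this key is C.
A sixth above Ab in this key is F.
Together with the bass Ab, this spells F minor in first inversion.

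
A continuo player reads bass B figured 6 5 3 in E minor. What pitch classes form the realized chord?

B, D, F#, G

A third above B in this key is D.
A fifth above B in this key is F#.
A sixth above B in this key is G.
Together with the bass B, this spells G major seventh in first inversion.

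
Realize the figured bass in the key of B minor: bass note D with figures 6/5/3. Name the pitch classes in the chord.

A third above D in this key is F#.
A fifth above D in this key is A.
A sixth above D in this key is B.
Together with the bass D, this spells B minor seventh in first inversion.

D, F#, A, B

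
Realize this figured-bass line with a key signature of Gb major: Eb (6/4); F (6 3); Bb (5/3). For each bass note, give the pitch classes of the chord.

Eb, Ab, Cb | F, Ab, Db | Bb, Db, F

Eb (6/4): Eb, Ab, Cb.
F (6/3): F, Ab, Db.
Bb (5/3): Bb, Db, F.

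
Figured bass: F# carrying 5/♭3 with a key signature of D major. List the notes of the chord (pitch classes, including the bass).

A third above F# in this key is A, lowered to Ab by the flat.
A fifth above F# in this key is C#.

F#, Ab, C#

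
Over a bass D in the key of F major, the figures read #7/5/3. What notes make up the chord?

A third above D in this key is F.
A fifth above D in this key is A.
A seventh above D in this key is C, raised to C# by the sharp.
Together with the bass D, this spells D minor-major seventh in root position.

D, F, A, C#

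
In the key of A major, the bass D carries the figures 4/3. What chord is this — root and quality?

The figures 4/3 indicate a seventh chord in second inversion.
In second inversion the root lies a fourth above the bass: a fourth above D in A major is G#.
The chord tones are D, F#, G#, B, giving G# half-diminished seventh.

G# half-diminished seventh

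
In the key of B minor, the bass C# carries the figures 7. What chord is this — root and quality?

The figures 7 indicate a seventh chord in root position.
In root position the bass is the root, so the root is C#.
The chord tones are C#, E, G, B, giving C# half-diminished seventh.

C# half-diminished seventh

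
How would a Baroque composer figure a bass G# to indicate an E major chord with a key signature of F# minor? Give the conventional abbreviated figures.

6

G# is the third of E major, so the chord is in first inversion.
A triad in first inversion is figured 6/3, conventionally abbreviated 6.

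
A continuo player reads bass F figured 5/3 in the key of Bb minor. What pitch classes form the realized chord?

F, Ab, C

A third above F in this key is Ab.
A fifth above F in this key is C.
Together with the bass F, this spells F minor in root position.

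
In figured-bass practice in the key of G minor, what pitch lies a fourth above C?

Counting 3 letter steps above C lands on F; in G minor, that letter is F.

F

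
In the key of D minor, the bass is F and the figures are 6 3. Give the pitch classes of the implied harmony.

F, A, D

A third above F in this key is A.
A sixth above F in this key is D.
Together with the bass F, this spells D minor in first inversion.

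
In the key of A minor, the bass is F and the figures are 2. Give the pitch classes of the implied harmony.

The written figures 2 are shorthand for 6/4/2: the 6/4 are implied.
A second above F in this key is G.
A fourth above F in this key is B.
A sixth above F in this key is D.
Together with the bass F, this spells G dominant seventh in third inversion.

F, G, B, D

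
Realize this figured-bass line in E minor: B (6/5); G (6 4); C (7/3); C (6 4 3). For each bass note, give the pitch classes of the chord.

B (6/5/3): B, D, F#, G.
G (6/4): G, C, E.
C (7/5/3): C, E, G, B.
C (6/4/3): C, E, F#, A.

B, D, F#, G | G, C, E | C, E, G, B | C, E, F#, A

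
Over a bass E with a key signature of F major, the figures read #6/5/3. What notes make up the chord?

A third above E in this key is G.
A fifth above E in this key is Bb.
A sixth above E in this key is C, raised to C# by the sharp.
Together with the bass E, this spells C# diminished seventh in first inversion.

E, G, Bb, C#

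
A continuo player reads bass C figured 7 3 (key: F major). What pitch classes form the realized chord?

C, E, G, Bb

The written figures 7 3 are shorthand for 7/5/3: the 5 is implied.
A third above C in this key is E.
A fifth above C in this key is G.
A seventh above C in this key is Bb.
Together with the bass C, this spells C dominant seventh in root position.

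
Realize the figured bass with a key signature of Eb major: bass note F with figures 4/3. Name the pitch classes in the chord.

F, Ab, Bb, D

The written figures 4/3 are shorthand for 6/4/3: the 6 is implied.
A third above F in this key is Ab.
A fourth above F in this key is Bb.
A sixth above F in this key is D.
Together with the bass F, this spells Bb dominant seventh in second inversion.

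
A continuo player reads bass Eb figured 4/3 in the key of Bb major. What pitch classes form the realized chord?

Eb, G, A, C

The written figures 4/3 are shorthand for 6/4/3: the 6 is implied.
A third above Eb in this key is G.
A fourth above Eb in this key is A.
A sixth above Eb in this key is C.
Together with the bass Eb, this spells A half-diminished seventh in second inversion.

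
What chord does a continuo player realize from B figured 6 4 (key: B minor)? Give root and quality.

E minor

The figures 6 4 indicate a triad in second inversion.
In second inversion the root lies a fourth above the bass: a fourth above B in B minor is E.
The chord tones are B, E, G, giving E minor.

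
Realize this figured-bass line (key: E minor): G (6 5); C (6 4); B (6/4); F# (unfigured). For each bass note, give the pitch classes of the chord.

G, B, D, E | C, F#, A | B, E, G | F#, A, C

G (6/5/3): G, B, D, E.
C (6/4): C, F#, A.
B (6/4): B, E, G.
F# (5/3): F#, A, C.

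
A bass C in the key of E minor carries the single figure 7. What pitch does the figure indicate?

Counting 6 letter steps above C lands on B; in E minor, that letter is B.

B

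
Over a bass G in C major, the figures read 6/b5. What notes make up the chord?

G, B, Db, E

The written figures 6/b5 are shorthand for 6/5/3: the 3 is implied.
A third above G in this key is B.
A fifth above G in this key is D, lowered to Db by the flat.
A sixth above G in this key is E.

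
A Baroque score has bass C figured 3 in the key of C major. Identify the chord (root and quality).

The figures 3 indicate a triad in root position.
In root position the bass is the root, so the root is C.
The chord tones are C, E, G, giving C major.

C major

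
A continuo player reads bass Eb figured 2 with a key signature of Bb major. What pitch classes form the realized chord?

Eb, F, A, C

The written figures 2 are shorthand for 6/4/2: the 6/4 are implied.
A second above Eb in this key is F.
A fourth above Eb in this key is A.
A sixth above Eb in this key is C.
Together with the bass Eb, this spells F dominant seventh in third inversion.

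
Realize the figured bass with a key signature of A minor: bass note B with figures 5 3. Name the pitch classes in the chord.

A third above B in this key is D.
A fifth above B in this key is F.
Together with the bass B, this spells B diminished in root position.

B, D, F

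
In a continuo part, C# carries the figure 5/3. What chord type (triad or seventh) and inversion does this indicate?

triad, root position

Intervals of 5/3 above the bass form a triad; the bass is the root, so this is root position.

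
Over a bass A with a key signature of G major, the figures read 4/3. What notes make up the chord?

The written figures 4/3 are shorthand for 6/4/3: the 6 is implied.
A third above A in this key is C.
A fourth above A in this key is D.
A sixth above A in this key is F#.
Together with the bass A, this spells D dominant seventh in second inversion.

A, C, D, F#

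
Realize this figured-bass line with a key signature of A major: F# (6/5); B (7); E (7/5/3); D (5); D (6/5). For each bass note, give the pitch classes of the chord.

F#, A, C#, D | B, D, F#, A | E, G#, B, D | D, F#, A | D, F#, A, B

F# (6/5/3): F#, A, C#, D.
B (7/5/3): B, D, F#, A.
E (7/5/3): E, G#, B, D.
D (5/3): D, F#, A.
D (6/5/3): D, F#, A, B.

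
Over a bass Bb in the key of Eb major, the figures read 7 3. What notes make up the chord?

The written figures 7 3 are shorthand for 7/5/3: the 5 is implied.
A third above Bb in this key is D.
A fifth above Bb in this key is F.
A seventh above Bb in this key is Ab.
Together with the bass Bb, this spells Bb dominant seventh in root position.

Bb, D, F, Ab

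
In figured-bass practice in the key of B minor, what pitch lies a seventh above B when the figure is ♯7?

Counting 6 letter steps above B lands on A; in B minor, that letter is A.
The #7 figure raises it a semitone, giving A#.

A#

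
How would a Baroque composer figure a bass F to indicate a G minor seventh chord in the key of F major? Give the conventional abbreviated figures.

4/2

F is the seventh of G minor seventh, so the chord is in third inversion.
A seventh chord in third inversion is figured 6/4/2, conventionally abbreviated 4/2.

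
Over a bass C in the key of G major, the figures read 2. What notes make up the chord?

C, D, F#, A

The written figures 2 are shorthand for 6/4/2: the 6/4 are implied.
A second above C in this key is D.
A fourth above C in this key is F#.
A sixth above C in this key is A.
Together with the bass C, this spells D dominant seventh in third inversion.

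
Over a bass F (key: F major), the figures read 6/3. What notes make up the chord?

F, A, D

A third above F in this key is A.
A sixth above F in this key is D.
Together with the bass F, this spells D minor in first inversion.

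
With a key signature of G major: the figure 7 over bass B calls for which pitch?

A

Counting 6 letter steps above B lands on A; in G major, that letter is A.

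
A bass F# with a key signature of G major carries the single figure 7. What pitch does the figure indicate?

Counting 6 letter steps above F# lands on E; in G major, that letter is E.

E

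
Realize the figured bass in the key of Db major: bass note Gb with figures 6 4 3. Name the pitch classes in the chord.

Gb, Bb, C, Eb

A third above Gb in this key is Bb.
A fourth above Gb in this key is C.
A sixth above Gb in this key is Eb.
Together with the bass Gb, this spells C half-diminished seventh in second inversion.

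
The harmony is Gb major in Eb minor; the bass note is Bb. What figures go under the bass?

6

Bb is the third of Gb major, so the chord is in first inversion.
A triad in first inversion is figured 6/3, conventionally abbreviated 6.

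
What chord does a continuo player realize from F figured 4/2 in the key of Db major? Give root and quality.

Gb major seventh

The figures 4/2 indicate a seventh chord in third inversion.
In third inversion the root lies a second above the bass: a second above F in Db major is Gb.
The chord tones are F, Gb, Bb, Db, giving Gb major seventh.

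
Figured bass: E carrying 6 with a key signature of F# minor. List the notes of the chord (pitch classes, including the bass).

E, G#, C#

The written figures 6 are shorthand for 6/3: the 3 is implied.
A third above E in this key is G#.
A sixth above E in this key is C#.
Together with the bass E, this spells C# minor in first inversion.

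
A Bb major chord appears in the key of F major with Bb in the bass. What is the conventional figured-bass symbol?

no figures

Bb is the root of Bb major, so the chord is in root position.
A triad in root position is figured 5/3, conventionally abbreviated (no figures — root-position triad).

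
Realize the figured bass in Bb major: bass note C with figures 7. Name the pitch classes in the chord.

C, Eb, G, Bb

The written figures 7 are shorthand for 7/5/3: the 5/3 are implied.
A third above C in this key is Eb.
A fifth above C in this key is G.
A seventh above C in this key is Bb.
Together with the bass C, this spells C minor seventh in root position.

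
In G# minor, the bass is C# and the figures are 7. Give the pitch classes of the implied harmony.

C#, E, G#, B

The written figures 7 are shorthand for 7/5/3: the 5/3 are implied.
A third above C# in this key is E.
A fifth above C# in this key is G#.
A seventh above C# in this key is B.
Together with the bass C#, this spells C# minor seventh in root position.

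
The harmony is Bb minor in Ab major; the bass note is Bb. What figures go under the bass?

no figures

Bb is the root of Bb minor, so the chord is in root position.
A triad in root position is figured 5/3, conventionally abbreviated (no figures — root-position triad).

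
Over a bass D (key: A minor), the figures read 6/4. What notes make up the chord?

A fourth above D in this key is G.
A sixth above D in this key is B.
Together with the bass D, this spells G major in second inversion.

D, G, B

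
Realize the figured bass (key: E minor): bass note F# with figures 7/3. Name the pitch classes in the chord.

The written figures 7/3 are shorthand for 7/5/3: the 5 is implied.
A third above F# in this key is A.
A fifth above F# in this key is C.
A seventh above F# in this key is E.
Together with the bass F#, this spells F# half-diminished seventh in root position.

F#, A, C, E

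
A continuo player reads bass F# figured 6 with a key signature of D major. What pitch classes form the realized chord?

F#, A, D

The written figures 6 are shorthand for 6/3: the 3 is implied.
A third above F# in this key is A.
A sixth above F# in this key is D.
Together with the bass F#, this spells D major in first inversion.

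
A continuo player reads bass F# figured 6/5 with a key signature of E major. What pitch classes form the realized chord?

F#, A, C#, D#

The written figures 6/5 are shorthand for 6/5/3: the 3 is implied.
A third above F# in this key is A.
A fifth above F# in this key is C#.
A sixth above F# in this key is D#.
Together with the bass F#, this spells D# half-diminished seventh in first inversion.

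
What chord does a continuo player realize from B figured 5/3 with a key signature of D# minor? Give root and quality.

B major

The figures 5/3 indicate a triad in root position.
In root position the bass is the root, so the root is B.
The chord tones are B, D#, F#, giving B major.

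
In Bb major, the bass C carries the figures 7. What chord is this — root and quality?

The figures 7 indicate a seventh chord in root position.
In root position the bass is the root, so the root is C.
The chord tones are C, Eb, G, Bb, giving C minor seventh.

C minor seventh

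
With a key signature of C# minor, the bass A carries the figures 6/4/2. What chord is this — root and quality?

The figures 6/4/2 indicate a seventh chord in third inversion.
In third inversion the root lies a second above the bass: a second above A in C# minor is B.
The chord tones are A, B, D#, F#, giving B dominant seventh.

B dominant seventh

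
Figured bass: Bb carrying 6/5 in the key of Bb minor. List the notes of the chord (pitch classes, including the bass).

Bb, Db, F, Gb

The written figures 6/5 are shorthand for 6/5/3: the 3 is implied.
A third above Bb in this key is Db.
A fifth above Bb in this key is F.
A sixth above Bb in this key is Gb.
Together with the bass Bb, this spells Gb major seventh in first inversion.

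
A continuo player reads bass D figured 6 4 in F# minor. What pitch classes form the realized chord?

A fourth above D in this key is G#.
A sixth above D in this key is B.
Together with the bass D, this spells G# diminished in second inversion.

D, G#, B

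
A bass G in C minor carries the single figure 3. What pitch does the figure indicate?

Counting 2 letter steps above G lands on B; in C minor, that letter is Bb.

Bb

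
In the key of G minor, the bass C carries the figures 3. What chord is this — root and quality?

C minor

The figures 3 indicate a triad in root position.
In root position the bass is the root, so the root is C.
The chord tones are C, Eb, G, giving C minor.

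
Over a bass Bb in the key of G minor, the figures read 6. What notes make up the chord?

Bb, D, G

The written figures 6 are shorthand for 6/3: the 3 is implied.
A third above Bb in this key is D.
A sixth above Bb in this key is G.
Together with the bass Bb, this spells G minor in first inversion.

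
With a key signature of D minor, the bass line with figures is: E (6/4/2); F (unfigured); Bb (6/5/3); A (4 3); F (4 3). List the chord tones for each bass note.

E, F, A, C | F, A, C | Bb, D, F, G | A, C, D, F | F, A, Bb, D

E (6/4/2): E, F, A, C.
F (5/3): F, A, C.
Bb (6/5/3): Bb, D, F, G.
A (6/4/3): A, C, D, F.
F (6/4/3): F, A, Bb, D.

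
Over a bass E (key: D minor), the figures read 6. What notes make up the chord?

The written figures 6 are shorthand for 6/3: the 3 is implied.
A third above E in this key is G.
A sixth above E in this key is C.
Together with the bass E, this spells C major in first inversion.

E, G, C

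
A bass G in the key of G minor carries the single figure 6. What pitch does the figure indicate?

Counting 5 letter steps above G lands on E; in G minor, that letter is Eb.

Eb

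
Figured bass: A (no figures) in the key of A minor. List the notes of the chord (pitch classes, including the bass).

An unfigured bass implies 5/3.
A third above A in this key is C.
A fifth above A in this key is E.
Together with the bass A, this spells A minor in root position.

A, C, E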